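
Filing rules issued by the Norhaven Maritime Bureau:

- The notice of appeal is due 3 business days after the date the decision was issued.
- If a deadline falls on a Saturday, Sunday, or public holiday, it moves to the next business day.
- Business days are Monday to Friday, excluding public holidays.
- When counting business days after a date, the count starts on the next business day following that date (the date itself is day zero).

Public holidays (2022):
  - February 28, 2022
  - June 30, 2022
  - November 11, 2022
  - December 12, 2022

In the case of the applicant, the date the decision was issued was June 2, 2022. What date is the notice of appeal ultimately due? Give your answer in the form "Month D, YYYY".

3 business days after June 2, 2022, excluding weekends and holidays, is June 7, 2022.
June 7, 2022 is a Tuesday and not a listed holiday, so it stands.
So the filing is due June 7, 2022.

June 7, 2022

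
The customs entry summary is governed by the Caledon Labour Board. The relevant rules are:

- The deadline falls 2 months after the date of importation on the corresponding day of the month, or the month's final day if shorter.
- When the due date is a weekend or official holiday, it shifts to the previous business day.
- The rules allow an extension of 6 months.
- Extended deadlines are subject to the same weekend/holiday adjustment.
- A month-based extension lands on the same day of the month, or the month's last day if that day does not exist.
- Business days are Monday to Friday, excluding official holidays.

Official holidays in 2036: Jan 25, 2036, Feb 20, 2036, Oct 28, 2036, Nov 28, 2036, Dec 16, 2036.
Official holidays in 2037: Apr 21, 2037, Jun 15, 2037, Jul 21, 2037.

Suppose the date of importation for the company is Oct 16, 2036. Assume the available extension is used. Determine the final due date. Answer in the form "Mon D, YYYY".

2 months from Oct 16, 2036 is Dec 16, 2036.
Dec 16, 2036 is a listed holiday; the preceding business day is Dec 15, 2036 (Monday).
Applying the 6 months extension: 6 months after Dec 15, 2036 is Jun 15, 2037.
Jun 15, 2037 is a listed holiday; the preceding business day is Jun 12, 2037 (Friday).
So the filing is due Jun 12, 2037.

Jun 12, 2037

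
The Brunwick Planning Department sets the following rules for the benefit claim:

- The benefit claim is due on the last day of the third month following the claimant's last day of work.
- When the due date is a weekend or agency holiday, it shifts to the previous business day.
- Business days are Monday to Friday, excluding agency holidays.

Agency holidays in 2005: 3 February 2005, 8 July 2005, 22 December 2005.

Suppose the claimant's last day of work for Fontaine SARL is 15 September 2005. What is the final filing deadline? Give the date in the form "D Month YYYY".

30 December 2005

3 months after 15 September 2005 falls in December 2005; the last day of that month is 31 December 2005.
Because 31 December 2005 is a Saturday, the deadline becomes 30 December 2005 (Friday).
Final deadline: 30 December 2005.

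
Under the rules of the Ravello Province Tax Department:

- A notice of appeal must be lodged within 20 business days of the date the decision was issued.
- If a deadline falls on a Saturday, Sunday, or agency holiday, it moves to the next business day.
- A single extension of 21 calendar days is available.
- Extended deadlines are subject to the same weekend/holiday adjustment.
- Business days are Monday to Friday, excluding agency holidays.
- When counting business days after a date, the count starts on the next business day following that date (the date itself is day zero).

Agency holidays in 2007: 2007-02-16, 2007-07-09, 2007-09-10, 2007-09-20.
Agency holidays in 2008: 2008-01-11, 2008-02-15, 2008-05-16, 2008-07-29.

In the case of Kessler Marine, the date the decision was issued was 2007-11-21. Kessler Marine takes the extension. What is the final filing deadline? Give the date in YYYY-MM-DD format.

Starting the day after 2007-11-21 and counting 20 business days lands on 2007-12-19.
2007-12-19 is a Wednesday and not a listed holiday, so it stands.
The 21-calendar-day extension moves the deadline from 2007-12-19 to 2008-01-09.
2008-01-09 (Wednesday) is already a business day.
The final due date is 2008-01-09.

2008-01-09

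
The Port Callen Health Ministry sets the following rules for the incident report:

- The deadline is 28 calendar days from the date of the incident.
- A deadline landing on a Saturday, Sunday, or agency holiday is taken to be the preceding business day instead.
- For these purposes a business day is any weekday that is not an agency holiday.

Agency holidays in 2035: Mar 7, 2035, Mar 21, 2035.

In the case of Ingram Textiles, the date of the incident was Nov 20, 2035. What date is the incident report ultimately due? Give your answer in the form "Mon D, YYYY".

Trigger date Nov 20, 2035 + 28 calendar days = Dec 18, 2035.
Dec 18, 2035 falls on a Tuesday, which is a business day, so no adjustment is needed.
Final deadline: Dec 18, 2035.

Dec 18, 2035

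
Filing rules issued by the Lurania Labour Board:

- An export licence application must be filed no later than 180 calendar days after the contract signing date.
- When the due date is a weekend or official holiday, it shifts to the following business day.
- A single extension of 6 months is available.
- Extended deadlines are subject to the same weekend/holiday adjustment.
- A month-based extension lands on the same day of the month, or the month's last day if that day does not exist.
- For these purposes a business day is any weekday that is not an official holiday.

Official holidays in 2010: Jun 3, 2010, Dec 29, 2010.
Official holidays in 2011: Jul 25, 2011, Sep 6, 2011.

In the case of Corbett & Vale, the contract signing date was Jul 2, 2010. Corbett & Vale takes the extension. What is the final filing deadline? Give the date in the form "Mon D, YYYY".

Jun 30, 2011

Adding 180 calendar days to Jul 2, 2010 gives Dec 29, 2010.
Dec 29, 2010 falls on a listed holiday. Rolling to the next business day gives Dec 30, 2010, a Thursday.
Applying the 6 months extension: 6 months after Dec 30, 2010 is Jun 30, 2011.
Jun 30, 2011 (Thursday) is already a business day.
So the filing is due Jun 30, 2011.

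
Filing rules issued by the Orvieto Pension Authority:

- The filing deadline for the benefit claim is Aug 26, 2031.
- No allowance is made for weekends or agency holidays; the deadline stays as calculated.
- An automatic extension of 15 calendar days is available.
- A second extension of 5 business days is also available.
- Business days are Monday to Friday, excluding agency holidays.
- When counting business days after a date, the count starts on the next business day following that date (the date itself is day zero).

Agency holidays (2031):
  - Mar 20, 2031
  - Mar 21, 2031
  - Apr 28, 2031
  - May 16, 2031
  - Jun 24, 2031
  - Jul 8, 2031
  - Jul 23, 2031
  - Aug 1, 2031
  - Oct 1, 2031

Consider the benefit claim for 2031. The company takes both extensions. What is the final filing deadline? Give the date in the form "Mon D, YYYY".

The stated deadline is Aug 26, 2031.
No adjustment is made for weekends or holidays, so Aug 26, 2031 stands.
Applying the 15-calendar-day extension: Aug 26, 2031 + 15 days = Sep 10, 2031.
Sep 10, 2031 falls on a Wednesday. The rules make no weekend/holiday allowance, so it remains Sep 10, 2031.
The 5-business-day extension runs from Sep 10, 2031 to Sep 17, 2031.
No adjustment is made for weekends or holidays, so Sep 17, 2031 stands.
Final deadline: Sep 17, 2031.

Sep 17, 2031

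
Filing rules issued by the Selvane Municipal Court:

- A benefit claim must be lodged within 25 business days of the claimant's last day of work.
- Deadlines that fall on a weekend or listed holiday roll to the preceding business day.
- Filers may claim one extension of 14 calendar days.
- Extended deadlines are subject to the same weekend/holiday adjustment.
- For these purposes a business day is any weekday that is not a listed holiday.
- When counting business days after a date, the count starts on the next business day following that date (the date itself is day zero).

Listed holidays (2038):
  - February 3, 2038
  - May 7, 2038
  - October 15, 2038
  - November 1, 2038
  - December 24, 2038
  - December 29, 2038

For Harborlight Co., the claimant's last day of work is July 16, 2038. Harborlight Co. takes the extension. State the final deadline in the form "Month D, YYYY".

Starting the day after July 16, 2038 and counting 25 business days lands on August 20, 2038.
August 20, 2038 is a Friday and not a listed holiday, so it stands.
Add the 14 calendar-day extension to August 20, 2038: September 3, 2038.
September 3, 2038 is a Friday and not a listed holiday, so it stands.
The final due date is September 3, 2038.

September 3, 2038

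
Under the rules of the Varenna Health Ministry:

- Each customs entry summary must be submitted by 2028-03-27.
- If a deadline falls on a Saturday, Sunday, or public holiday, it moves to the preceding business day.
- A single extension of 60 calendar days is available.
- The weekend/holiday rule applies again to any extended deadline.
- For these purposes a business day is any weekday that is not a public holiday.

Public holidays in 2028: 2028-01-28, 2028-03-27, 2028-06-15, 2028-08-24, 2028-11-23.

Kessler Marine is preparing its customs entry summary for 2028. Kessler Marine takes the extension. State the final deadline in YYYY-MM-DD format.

Start from the fixed due date, 2028-03-27.
2028-03-27 is a listed holiday, so it moves to the preceding business day, 2028-03-24 (Friday).
With the 60-day extension, 2028-03-24 becomes 2028-05-23.
2028-05-23 falls on a Tuesday, which is a business day, so no adjustment is needed.
Final deadline: 2028-05-23.

2028-05-23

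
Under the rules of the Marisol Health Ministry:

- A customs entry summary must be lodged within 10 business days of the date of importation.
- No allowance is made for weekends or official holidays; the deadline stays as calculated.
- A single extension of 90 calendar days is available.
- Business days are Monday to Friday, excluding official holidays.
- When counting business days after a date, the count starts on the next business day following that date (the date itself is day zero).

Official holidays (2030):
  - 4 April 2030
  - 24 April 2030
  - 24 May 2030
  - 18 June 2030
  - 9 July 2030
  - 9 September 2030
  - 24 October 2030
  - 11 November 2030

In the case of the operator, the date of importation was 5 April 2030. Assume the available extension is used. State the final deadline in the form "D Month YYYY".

Starting the day after 5 April 2030 and counting 10 business days lands on 19 April 2030.
19 April 2030 is a Friday; no weekend or holiday adjustment applies.
The 90-calendar-day extension moves the deadline from 19 April 2030 to 18 July 2030.
No adjustment is made for weekends or holidays, so 18 July 2030 stands.
So the filing is due 18 July 2030.

18 July 2030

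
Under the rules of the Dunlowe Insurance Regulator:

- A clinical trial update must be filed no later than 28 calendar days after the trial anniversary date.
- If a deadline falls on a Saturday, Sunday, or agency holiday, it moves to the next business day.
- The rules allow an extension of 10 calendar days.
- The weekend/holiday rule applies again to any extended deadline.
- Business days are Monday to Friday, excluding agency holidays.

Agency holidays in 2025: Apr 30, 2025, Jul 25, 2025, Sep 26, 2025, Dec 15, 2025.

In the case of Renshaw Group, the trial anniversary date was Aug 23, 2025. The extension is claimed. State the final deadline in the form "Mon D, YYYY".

Oct 2, 2025

From Aug 23, 2025, 28 calendar days later is Sep 20, 2025.
Because Sep 20, 2025 is a Saturday, the deadline becomes Sep 22, 2025 (Monday).
Add the 10 calendar-day extension to Sep 22, 2025: Oct 2, 2025.
Since Oct 2, 2025 is a Thursday and not a holiday, the date is unchanged.
Final deadline: Oct 2, 2025.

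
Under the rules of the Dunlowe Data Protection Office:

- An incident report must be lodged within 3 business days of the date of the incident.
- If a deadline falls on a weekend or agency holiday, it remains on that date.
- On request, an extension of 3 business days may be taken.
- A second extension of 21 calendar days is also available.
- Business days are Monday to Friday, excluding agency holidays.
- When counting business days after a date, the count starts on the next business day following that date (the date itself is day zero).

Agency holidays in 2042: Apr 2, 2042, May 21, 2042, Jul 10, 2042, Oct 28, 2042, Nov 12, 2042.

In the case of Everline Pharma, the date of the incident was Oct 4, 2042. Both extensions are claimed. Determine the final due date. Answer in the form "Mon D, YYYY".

Nov 3, 2042

3 business days after Oct 4, 2042, excluding weekends and holidays, is Oct 8, 2042.
Oct 8, 2042 is a Wednesday; no weekend or holiday adjustment applies.
The 3-business-day extension runs from Oct 8, 2042 to Oct 13, 2042.
No adjustment is made for weekends or holidays, so Oct 13, 2042 stands.
The 21-calendar-day extension moves the deadline from Oct 13, 2042 to Nov 3, 2042.
Nov 3, 2042 falls on a Monday. The rules make no weekend/holiday allowance, so it remains Nov 3, 2042.
So the filing is due Nov 3, 2042.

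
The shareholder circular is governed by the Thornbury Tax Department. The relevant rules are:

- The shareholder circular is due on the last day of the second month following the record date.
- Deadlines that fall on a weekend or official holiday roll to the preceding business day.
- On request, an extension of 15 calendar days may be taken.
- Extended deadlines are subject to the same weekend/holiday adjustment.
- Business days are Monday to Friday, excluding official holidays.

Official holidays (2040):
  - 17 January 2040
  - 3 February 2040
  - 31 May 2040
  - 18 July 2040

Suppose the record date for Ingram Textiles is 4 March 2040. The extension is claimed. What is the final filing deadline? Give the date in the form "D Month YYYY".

14 June 2040

2 months after 4 March 2040 is May 2040; that month ends on 31 May 2040.
31 May 2040 is a listed holiday; the preceding business day is 30 May 2040 (Wednesday).
Applying the 15-calendar-day extension: 30 May 2040 + 15 days = 14 June 2040.
Since 14 June 2040 is a Thursday and not a holiday, the date is unchanged.
So the filing is due 14 June 2040.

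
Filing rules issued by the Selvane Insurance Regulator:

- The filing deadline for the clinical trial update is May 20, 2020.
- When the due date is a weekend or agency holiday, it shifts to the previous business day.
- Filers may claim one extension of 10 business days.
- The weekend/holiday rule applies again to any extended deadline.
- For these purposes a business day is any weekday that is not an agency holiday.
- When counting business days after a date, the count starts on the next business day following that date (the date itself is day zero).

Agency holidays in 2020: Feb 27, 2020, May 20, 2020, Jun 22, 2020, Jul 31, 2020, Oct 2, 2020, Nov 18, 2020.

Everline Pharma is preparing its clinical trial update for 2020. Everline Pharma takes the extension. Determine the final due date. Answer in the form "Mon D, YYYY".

Start from the fixed due date, May 20, 2020.
May 20, 2020 is a listed holiday, so it moves to the preceding business day, May 19, 2020 (Tuesday).
The 10-business-day extension runs from May 19, 2020 to Jun 3, 2020.
Since Jun 3, 2020 is a Wednesday and not a holiday, the date is unchanged.
Final deadline: Jun 3, 2020.

Jun 3, 2020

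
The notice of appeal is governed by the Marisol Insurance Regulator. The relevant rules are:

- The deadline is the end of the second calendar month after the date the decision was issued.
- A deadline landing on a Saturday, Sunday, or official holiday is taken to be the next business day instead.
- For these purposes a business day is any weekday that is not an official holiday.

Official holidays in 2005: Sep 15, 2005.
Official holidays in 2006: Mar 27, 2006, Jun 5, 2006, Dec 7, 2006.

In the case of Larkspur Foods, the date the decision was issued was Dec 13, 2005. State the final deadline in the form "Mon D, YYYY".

Feb 28, 2006

2 months after Dec 13, 2005 is February 2006; that month ends on Feb 28, 2006.
Since Feb 28, 2006 is a Tuesday and not a holiday, the date is unchanged.
Final deadline: Feb 28, 2006.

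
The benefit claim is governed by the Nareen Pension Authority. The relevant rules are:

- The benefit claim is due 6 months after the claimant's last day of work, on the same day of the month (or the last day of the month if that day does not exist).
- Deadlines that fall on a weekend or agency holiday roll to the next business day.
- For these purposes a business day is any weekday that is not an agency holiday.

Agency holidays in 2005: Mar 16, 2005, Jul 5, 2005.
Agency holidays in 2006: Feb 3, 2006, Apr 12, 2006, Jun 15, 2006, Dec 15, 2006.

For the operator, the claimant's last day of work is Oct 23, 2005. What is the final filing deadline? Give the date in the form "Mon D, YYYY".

Moving 6 months forward from Oct 23, 2005 on the corresponding day gives Apr 23, 2006.
Because Apr 23, 2006 is a Sunday, the deadline becomes Apr 24, 2006 (Monday).
The final due date is Apr 24, 2006.

Apr 24, 2006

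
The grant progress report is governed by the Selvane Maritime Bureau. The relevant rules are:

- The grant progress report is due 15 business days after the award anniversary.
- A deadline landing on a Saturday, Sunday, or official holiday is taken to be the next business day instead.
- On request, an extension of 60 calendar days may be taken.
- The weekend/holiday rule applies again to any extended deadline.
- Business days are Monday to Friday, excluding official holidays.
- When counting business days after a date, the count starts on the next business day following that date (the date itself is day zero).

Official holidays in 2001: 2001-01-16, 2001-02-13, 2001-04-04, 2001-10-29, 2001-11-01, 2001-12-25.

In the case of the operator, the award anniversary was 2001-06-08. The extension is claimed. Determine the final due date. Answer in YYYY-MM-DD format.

Starting the day after 2001-06-08 and counting 15 business days lands on 2001-06-29.
2001-06-29 (Friday) is already a business day.
Applying the 60-calendar-day extension: 2001-06-29 + 60 days = 2001-08-28.
Since 2001-08-28 is a Tuesday and not a holiday, the date is unchanged.
So the filing is due 2001-08-28.

2001-08-28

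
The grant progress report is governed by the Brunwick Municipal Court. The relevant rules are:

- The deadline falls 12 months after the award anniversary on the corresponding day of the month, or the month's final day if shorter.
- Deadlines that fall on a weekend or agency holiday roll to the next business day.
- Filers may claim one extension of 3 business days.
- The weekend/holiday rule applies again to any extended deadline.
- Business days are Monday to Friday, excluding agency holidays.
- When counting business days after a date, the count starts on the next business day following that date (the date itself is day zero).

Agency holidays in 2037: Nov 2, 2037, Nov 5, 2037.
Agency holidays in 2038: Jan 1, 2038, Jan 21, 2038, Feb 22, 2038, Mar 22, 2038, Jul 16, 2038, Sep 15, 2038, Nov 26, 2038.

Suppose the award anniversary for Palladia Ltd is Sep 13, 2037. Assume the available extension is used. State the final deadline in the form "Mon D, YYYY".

Moving 12 months forward from Sep 13, 2037 on the corresponding day gives Sep 13, 2038.
Sep 13, 2038 (Monday) is already a business day.
Applying the 3-business-day extension: 3 business days after Sep 13, 2038 is Sep 17, 2038.
Since Sep 17, 2038 is a Friday and not a holiday, the date is unchanged.
Deadline: Sep 17, 2038.

Sep 17, 2038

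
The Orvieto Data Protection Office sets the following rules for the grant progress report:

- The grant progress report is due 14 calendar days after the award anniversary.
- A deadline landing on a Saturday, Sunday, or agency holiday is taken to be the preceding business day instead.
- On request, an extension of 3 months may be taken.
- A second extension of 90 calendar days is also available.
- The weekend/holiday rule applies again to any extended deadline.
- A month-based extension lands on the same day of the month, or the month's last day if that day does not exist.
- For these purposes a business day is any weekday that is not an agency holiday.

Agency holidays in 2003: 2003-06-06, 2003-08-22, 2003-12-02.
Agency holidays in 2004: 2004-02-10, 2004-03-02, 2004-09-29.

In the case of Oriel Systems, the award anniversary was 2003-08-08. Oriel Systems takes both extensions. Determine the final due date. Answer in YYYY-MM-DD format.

2004-02-19

14 calendar days after 2003-08-08 is 2003-08-22.
2003-08-22 falls on a listed holiday. Rolling to the preceding business day gives 2003-08-21, a Thursday.
Applying the 3 months extension: 3 months after 2003-08-21 is 2003-11-21.
2003-11-21 (Friday) is already a business day.
The 90-calendar-day extension moves the deadline from 2003-11-21 to 2004-02-19.
Since 2004-02-19 is a Thursday and not a holiday, the date is unchanged.
The final due date is 2004-02-19.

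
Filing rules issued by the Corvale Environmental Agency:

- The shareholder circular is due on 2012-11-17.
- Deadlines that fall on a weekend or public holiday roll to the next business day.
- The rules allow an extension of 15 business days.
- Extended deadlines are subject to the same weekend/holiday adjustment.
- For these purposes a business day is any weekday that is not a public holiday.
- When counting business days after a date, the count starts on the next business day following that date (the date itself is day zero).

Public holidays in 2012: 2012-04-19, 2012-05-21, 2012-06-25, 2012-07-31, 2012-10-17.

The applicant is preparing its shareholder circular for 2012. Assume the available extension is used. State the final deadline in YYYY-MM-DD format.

The statutory due date is 2012-11-17.
2012-11-17 is a Saturday; the next business day is 2012-11-19 (Monday).
Counting 15 further business days from 2012-11-19 reaches 2012-12-10.
2012-12-10 (Monday) is already a business day.
So the filing is due 2012-12-10.

2012-12-10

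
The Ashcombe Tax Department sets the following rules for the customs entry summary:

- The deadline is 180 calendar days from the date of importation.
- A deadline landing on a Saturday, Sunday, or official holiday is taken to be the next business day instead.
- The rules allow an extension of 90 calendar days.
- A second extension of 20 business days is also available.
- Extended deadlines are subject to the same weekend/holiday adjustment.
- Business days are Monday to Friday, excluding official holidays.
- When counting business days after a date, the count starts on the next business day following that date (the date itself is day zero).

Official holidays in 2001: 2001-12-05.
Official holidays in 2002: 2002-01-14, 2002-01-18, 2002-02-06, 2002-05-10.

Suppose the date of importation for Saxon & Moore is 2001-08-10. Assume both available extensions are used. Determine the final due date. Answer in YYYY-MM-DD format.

180 calendar days after 2001-08-10 is 2002-02-06.
2002-02-06 is a listed holiday, so it moves to the next business day, 2002-02-07 (Thursday).
Add the 90 calendar-day extension to 2002-02-07: 2002-05-08.
Since 2002-05-08 is a Wednesday and not a holiday, the date is unchanged.
Counting 20 further business days from 2002-05-08 reaches 2002-06-06.
Since 2002-06-06 is a Thursday and not a holiday, the date is unchanged.
Deadline: 2002-06-06.

2002-06-06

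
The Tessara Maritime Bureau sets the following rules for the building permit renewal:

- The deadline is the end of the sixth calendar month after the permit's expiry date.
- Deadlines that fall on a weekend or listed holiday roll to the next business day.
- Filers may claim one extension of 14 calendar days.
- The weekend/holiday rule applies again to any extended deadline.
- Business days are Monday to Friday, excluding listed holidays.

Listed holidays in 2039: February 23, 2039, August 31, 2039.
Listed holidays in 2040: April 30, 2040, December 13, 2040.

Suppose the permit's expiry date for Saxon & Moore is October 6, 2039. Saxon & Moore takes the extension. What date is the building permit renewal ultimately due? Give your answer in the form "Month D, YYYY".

May 15, 2040

6 months after October 6, 2039 is April 2040; that month ends on April 30, 2040.
April 30, 2040 is a listed holiday; the next business day is May 1, 2040 (Tuesday).
The 14-calendar-day extension moves the deadline from May 1, 2040 to May 15, 2040.
May 15, 2040 falls on a Tuesday, which is a business day, so no adjustment is needed.
Final deadline: May 15, 2040.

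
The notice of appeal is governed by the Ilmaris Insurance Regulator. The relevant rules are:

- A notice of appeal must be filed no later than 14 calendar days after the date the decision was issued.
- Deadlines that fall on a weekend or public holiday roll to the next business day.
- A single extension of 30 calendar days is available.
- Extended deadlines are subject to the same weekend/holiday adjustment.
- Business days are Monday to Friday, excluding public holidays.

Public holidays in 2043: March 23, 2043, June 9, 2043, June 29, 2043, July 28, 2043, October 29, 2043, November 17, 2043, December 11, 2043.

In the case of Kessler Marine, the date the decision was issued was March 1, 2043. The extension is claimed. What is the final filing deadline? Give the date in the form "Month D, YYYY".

Adding 14 calendar days to March 1, 2043 gives March 15, 2043.
March 15, 2043 falls on a Sunday. Rolling to the next business day gives March 16, 2043, a Monday.
The 30-calendar-day extension moves the deadline from March 16, 2043 to April 15, 2043.
April 15, 2043 is a Wednesday and not a listed holiday, so it stands.
Deadline: April 15, 2043.

April 15, 2043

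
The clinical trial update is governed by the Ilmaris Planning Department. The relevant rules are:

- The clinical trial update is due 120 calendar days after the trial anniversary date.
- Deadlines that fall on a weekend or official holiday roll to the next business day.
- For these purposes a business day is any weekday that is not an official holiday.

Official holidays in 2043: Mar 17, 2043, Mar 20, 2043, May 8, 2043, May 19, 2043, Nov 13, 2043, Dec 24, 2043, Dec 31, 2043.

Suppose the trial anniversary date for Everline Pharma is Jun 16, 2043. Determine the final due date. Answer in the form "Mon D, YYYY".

120 calendar days after Jun 16, 2043 is Oct 14, 2043.
Since Oct 14, 2043 is a Wednesday and not a holiday, the date is unchanged.
So the filing is due Oct 14, 2043.

Oct 14, 2043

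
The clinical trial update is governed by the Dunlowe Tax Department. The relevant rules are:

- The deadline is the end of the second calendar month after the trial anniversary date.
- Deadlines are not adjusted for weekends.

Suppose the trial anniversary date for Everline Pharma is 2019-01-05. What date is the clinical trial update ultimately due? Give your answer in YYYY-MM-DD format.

2019-03-31

2 months after 2019-01-05 is March 2019; that month ends on 2019-03-31.
2019-03-31 falls on a Sunday. The rules make no weekend/holiday allowance, so it remains 2019-03-31.
Final deadline: 2019-03-31.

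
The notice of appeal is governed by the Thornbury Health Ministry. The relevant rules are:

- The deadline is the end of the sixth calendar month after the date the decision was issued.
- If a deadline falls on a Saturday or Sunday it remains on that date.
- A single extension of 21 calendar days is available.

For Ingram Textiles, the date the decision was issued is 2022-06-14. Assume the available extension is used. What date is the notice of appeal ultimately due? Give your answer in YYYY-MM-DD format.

2023-01-21

6 months after 2022-06-14 is December 2022; that month ends on 2022-12-31.
2022-12-31 falls on a Saturday. The rules make no weekend/holiday allowance, so it remains 2022-12-31.
Add the 21 calendar-day extension to 2022-12-31: 2023-01-21.
2023-01-21 falls on a Saturday. The rules make no weekend/holiday allowance, so it remains 2023-01-21.
So the filing is due 2023-01-21.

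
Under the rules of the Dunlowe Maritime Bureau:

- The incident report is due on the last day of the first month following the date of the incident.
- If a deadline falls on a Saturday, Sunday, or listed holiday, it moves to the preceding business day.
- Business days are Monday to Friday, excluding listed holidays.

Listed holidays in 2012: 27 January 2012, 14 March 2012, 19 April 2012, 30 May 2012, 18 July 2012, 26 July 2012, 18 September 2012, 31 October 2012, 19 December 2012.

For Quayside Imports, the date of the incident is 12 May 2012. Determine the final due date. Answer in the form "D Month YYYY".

1 month after 12 May 2012 falls in June 2012; the last day of that month is 30 June 2012.
30 June 2012 is a Saturday, so it moves to the preceding business day, 29 June 2012 (Friday).
Deadline: 29 June 2012.

29 June 2012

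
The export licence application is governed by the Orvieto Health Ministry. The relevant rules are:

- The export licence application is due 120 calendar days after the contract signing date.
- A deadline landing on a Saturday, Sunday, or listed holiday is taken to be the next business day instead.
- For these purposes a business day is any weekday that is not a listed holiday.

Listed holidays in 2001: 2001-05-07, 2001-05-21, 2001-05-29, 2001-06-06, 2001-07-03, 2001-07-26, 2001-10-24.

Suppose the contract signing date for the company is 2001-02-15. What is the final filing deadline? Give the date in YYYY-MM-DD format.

120 calendar days after 2001-02-15 is 2001-06-15.
Since 2001-06-15 is a Friday and not a holiday, the date is unchanged.
Final deadline: 2001-06-15.

2001-06-15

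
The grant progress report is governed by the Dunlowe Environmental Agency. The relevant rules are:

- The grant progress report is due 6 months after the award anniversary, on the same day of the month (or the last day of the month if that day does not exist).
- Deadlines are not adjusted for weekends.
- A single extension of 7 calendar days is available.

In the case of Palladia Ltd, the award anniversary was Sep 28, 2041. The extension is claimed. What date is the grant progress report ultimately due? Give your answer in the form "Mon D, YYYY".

Apr 4, 2042

6 months after Sep 28, 2041, on the same day of the month, is Mar 28, 2042.
Mar 28, 2042 is a Friday; no weekend or holiday adjustment applies.
The 7-calendar-day extension moves the deadline from Mar 28, 2042 to Apr 4, 2042.
Apr 4, 2042 is a Friday; no weekend or holiday adjustment applies.
Deadline: Apr 4, 2042.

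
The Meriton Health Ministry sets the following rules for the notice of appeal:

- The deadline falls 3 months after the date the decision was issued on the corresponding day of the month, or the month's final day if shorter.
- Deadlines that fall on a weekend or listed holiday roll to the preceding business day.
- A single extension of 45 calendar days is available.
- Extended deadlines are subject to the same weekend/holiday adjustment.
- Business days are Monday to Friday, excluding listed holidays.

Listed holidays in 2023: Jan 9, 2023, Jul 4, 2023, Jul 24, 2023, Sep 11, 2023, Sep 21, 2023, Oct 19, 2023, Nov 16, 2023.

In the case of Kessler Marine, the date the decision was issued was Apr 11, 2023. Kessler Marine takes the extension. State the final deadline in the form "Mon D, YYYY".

Aug 25, 2023

Moving 3 months forward from Apr 11, 2023 on the corresponding day gives Jul 11, 2023.
Jul 11, 2023 (Tuesday) is already a business day.
The 45-calendar-day extension moves the deadline from Jul 11, 2023 to Aug 25, 2023.
Aug 25, 2023 (Friday) is already a business day.
Final deadline: Aug 25, 2023.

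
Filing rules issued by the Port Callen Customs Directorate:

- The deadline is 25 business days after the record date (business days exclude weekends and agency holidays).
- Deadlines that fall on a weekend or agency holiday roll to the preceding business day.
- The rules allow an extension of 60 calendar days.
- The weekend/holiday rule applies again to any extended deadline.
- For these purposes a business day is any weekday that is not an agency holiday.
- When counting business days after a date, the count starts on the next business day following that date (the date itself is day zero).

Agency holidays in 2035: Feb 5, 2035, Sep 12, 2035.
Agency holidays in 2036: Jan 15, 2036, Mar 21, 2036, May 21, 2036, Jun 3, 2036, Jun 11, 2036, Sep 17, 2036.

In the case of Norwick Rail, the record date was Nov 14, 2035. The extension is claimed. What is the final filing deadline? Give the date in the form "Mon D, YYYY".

Feb 15, 2036

25 business days after Nov 14, 2035, excluding weekends and holidays, is Dec 19, 2035.
Since Dec 19, 2035 is a Wednesday and not a holiday, the date is unchanged.
Add the 60 calendar-day extension to Dec 19, 2035: Feb 17, 2036.
Because Feb 17, 2036 is a Sunday, the deadline becomes Feb 15, 2036 (Friday).
So the filing is due Feb 15, 2036.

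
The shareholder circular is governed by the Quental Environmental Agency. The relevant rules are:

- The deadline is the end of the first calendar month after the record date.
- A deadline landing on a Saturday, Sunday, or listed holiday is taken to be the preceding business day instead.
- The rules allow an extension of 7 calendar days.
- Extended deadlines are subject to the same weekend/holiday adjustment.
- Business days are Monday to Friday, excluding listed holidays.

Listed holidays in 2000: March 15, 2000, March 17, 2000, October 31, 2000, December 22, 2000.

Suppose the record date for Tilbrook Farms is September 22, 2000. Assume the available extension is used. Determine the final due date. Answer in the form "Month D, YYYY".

November 6, 2000

1 month after September 22, 2000 is October 2000; that month ends on October 31, 2000.
October 31, 2000 is a listed holiday; the preceding business day is October 30, 2000 (Monday).
With the 7-day extension, October 30, 2000 becomes November 6, 2000.
Since November 6, 2000 is a Monday and not a holiday, the date is unchanged.
So the filing is due November 6, 2000.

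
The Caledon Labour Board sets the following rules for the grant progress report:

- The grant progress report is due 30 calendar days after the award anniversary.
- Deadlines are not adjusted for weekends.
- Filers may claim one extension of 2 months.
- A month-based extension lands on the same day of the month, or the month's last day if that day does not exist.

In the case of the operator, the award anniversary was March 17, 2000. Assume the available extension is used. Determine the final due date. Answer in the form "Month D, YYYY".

June 16, 2000

30 calendar days after March 17, 2000 is April 16, 2000.
April 16, 2000 is a Sunday; no weekend or holiday adjustment applies.
The 2 months extension carries April 16, 2000 to June 16, 2000.
June 16, 2000 falls on a Friday. The rules make no weekend/holiday allowance, so it remains June 16, 2000.
So the filing is due June 16, 2000.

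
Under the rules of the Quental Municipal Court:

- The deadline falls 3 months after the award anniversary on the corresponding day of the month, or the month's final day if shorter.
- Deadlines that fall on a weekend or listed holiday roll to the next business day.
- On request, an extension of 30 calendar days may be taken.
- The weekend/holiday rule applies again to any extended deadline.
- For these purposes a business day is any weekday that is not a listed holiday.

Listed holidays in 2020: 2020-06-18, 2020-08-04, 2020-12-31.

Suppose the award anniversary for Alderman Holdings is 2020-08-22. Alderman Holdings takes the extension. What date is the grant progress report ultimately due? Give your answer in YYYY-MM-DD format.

3 months after 2020-08-22, on the same day of the month, is 2020-11-22.
Because 2020-11-22 is a Sunday, the deadline becomes 2020-11-23 (Monday).
With the 30-day extension, 2020-11-23 becomes 2020-12-23.
Since 2020-12-23 is a Wednesday and not a holiday, the date is unchanged.
Final deadline: 2020-12-23.

2020-12-23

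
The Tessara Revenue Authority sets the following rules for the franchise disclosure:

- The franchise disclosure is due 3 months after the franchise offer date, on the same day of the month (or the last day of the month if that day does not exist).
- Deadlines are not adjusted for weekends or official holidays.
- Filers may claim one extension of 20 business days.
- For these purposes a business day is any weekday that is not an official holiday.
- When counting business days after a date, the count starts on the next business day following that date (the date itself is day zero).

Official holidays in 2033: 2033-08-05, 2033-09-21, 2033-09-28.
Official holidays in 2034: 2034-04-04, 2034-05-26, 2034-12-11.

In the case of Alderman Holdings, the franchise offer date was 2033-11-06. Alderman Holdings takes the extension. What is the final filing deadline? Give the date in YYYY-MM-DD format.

2034-03-06

3 months after 2033-11-06, on the same day of the month, is 2034-02-06.
2034-02-06 falls on a Monday. The rules make no weekend/holiday allowance, so it remains 2034-02-06.
The 20-business-day extension runs from 2034-02-06 to 2034-03-06.
2034-03-06 falls on a Monday. The rules make no weekend/holiday allowance, so it remains 2034-03-06.
Final deadline: 2034-03-06.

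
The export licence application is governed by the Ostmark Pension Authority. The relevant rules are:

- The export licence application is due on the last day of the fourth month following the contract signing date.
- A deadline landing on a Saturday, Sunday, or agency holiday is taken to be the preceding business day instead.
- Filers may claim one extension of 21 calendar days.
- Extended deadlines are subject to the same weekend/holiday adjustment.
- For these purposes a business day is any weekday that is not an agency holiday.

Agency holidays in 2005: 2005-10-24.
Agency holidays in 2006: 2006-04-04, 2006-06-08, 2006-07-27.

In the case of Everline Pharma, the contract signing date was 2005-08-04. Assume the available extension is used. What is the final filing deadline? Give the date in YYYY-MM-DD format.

4 months after 2005-08-04 falls in December 2005; the last day of that month is 2005-12-31.
2005-12-31 is a Saturday; the preceding business day is 2005-12-30 (Friday).
The 21-calendar-day extension moves the deadline from 2005-12-30 to 2006-01-20.
Since 2006-01-20 is a Friday and not a holiday, the date is unchanged.
Final deadline: 2006-01-20.

2006-01-20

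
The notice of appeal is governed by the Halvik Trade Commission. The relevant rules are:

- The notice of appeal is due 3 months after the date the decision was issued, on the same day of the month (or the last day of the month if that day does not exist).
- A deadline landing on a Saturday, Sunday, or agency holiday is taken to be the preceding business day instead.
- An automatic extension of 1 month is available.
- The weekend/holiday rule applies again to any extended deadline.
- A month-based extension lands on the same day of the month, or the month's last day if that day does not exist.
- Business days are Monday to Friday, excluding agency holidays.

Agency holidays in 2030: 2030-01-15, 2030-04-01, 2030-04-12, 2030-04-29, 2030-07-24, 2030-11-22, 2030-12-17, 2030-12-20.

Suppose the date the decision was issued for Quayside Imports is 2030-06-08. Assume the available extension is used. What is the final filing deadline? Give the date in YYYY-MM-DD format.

Moving 3 months forward from 2030-06-08 on the corresponding day gives 2030-09-08.
2030-09-08 falls on a Sunday. Rolling to the preceding business day gives 2030-09-06, a Friday.
Add 1 month to 2030-09-06: 2030-10-06.
2030-10-06 is a Sunday, so it moves to the preceding business day, 2030-10-04 (Friday).
Final deadline: 2030-10-04.

2030-10-04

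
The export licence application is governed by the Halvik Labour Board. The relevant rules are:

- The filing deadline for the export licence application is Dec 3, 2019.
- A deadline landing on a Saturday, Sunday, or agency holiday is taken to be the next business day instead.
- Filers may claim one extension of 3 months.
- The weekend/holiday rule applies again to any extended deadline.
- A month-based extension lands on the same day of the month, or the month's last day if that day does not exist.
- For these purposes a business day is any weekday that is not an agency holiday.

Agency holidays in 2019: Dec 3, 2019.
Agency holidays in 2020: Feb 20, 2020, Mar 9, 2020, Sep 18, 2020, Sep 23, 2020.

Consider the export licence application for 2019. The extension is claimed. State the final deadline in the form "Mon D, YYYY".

Start from the fixed due date, Dec 3, 2019.
Dec 3, 2019 is a listed holiday; the next business day is Dec 4, 2019 (Wednesday).
Add 3 months to Dec 4, 2019: Mar 4, 2020.
Since Mar 4, 2020 is a Wednesday and not a holiday, the date is unchanged.
Deadline: Mar 4, 2020.

Mar 4, 2020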